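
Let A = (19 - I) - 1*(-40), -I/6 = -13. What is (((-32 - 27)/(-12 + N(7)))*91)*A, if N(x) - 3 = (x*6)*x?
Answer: 5369/15 ≈ 357.93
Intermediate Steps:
I = 78 (I = -6*(-13) = 78)
N(x) = 3 + 6*x**2 (N(x) = 3 + (x*6)*x = 3 + (6*x)*x = 3 + 6*x**2)
A = -19 (A = (19 - 1*78) - 1*(-40) = (19 - 78) + 40 = -59 + 40 = -19)
(((-32 - 27)/(-12 + N(7)))*91)*A = (((-32 - 27)/(-12 + (3 + 6*7**2)))*91)*(-19) = (-59/(-12 + (3 + 6*49))*91)*(-19) = (-59/(-12 + (3 + 294))*91)*(-19) = (-59/(-12 + 297)*91)*(-19) = (-59/285*91)*(-19) = (-59*1/285*91)*(-19) = -59/285*91*(-19) = -5369/285*(-19) = 5369/15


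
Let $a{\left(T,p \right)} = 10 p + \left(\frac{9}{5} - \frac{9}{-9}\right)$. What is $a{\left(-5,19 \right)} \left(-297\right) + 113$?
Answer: $- \frac{285743}{5} \approx -57149.0$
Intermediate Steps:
$a{\left(T,p \right)} = \frac{14}{5} + 10 p$ ($a{\left(T,p \right)} = 10 p + \left(9 \cdot \frac{1}{5} - -1\right) = 10 p + \left(\frac{9}{5} + 1\right) = 10 p + \frac{14}{5} = \frac{14}{5} + 10 p$)
$a{\left(-5,19 \right)} \left(-297\right) + 113 = \left(\frac{14}{5} + 10 \cdot 19\right) \left(-297\right) + 113 = \left(\frac{14}{5} + 190\right) \left(-297\right) + 113 = \frac{964}{5} \left(-297\right) + 113 = - \frac{286308}{5} + 113 = - \frac{285743}{5}$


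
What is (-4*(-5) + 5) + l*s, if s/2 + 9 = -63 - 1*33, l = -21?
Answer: 4435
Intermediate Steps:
s = -210 (s = -18 + 2*(-63 - 1*33) = -18 + 2*(-63 - 33) = -18 + 2*(-96) = -18 - 192 = -210)
(-4*(-5) + 5) + l*s = (-4*(-5) + 5) - 21*(-210) = (20 + 5) + 4410 = 25 + 4410 = 4435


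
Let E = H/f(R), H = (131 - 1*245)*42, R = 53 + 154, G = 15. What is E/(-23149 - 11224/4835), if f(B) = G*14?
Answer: 36746/37312213 ≈ 0.00098483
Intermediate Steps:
R = 207
f(B) = 210 (f(B) = 15*14 = 210)
H = -4788 (H = (131 - 245)*42 = -114*42 = -4788)
E = -114/5 (E = -4788/210 = -4788*1/210 = -114/5 ≈ -22.800)
E/(-23149 - 11224/4835) = -114/(5*(-23149 - 11224/4835)) = -114/(5*(-111936639/4835)) = -114/5*(-4835/111936639) = 36746/37312213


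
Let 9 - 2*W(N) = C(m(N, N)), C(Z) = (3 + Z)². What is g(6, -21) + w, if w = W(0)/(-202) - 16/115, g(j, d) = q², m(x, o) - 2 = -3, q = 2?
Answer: 178801/46460 ≈ 3.8485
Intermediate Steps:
m(x, o) = -1 (m(x, o) = 2 - 3 = -1)
W(N) = 5/2 (W(N) = 9/2 - (3 - 1)²/2 = 9/2 - ½*2² = 9/2 - ½*4 = 9/2 - 2 = 5/2)
g(j, d) = 4 (g(j, d) = 2² = 4)
w = -7039/46460 (w = (5/2)/(-202) - 16/115 = (5/2)*(-1/202) - 16*1/115 = -5/404 - 16/115 = -7039/46460 ≈ -0.15151)
g(6, -21) + w = 4 - 7039/46460 = 178801/46460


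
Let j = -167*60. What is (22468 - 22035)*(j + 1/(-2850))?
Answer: -12365181433/2850 ≈ -4.3387e+6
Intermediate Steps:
j = -10020
(22468 - 22035)*(j + 1/(-2850)) = (22468 - 22035)*(-10020 + 1/(-2850)) = 433*(-10020 - 1/2850) = 433*(-28557001/2850) = -12365181433/2850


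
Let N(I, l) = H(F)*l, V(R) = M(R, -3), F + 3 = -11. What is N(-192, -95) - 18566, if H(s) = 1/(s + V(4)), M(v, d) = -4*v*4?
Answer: -1448053/78 ≈ -18565.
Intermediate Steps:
M(v, d) = -16*v
F = -14 (F = -3 - 11 = -14)
V(R) = -16*R
H(s) = 1/(-64 + s) (H(s) = 1/(s - 16*4) = 1/(s - 64) = 1/(-64 + s))
N(I, l) = -l/78 (N(I, l) = l/(-64 - 14) = l/(-78) = -l/78)
N(-192, -95) - 18566 = -1/78*(-95) - 18566 = 95/78 - 18566 = -1448053/78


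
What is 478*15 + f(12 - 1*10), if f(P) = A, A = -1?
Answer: 7169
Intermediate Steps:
f(P) = -1
478*15 + f(12 - 1*10) = 478*15 - 1 = 7170 - 1 = 7169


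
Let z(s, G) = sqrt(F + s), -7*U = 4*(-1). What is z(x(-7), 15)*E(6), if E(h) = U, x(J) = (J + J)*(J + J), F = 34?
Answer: 4*sqrt(230)/7 ≈ 8.6661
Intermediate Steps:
x(J) = 4*J**2 (x(J) = (2*J)*(2*J) = 4*J**2)
U = 4/7 (U = -4*(-1)/7 = -1/7*(-4) = 4/7 ≈ 0.57143)
E(h) = 4/7
z(s, G) = sqrt(34 + s)
z(x(-7), 15)*E(6) = sqrt(34 + 4*(-7)**2)*(4/7) = sqrt(34 + 4*49)*(4/7) = sqrt(34 + 196)*(4/7) = sqrt(230)*(4/7) = 4*sqrt(230)/7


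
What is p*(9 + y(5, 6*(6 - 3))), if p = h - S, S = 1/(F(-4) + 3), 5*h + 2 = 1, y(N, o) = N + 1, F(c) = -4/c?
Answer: -27/4 ≈ -6.7500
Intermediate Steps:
y(N, o) = 1 + N
h = -⅕ (h = -⅖ + (⅕)*1 = -⅖ + ⅕ = -⅕ ≈ -0.20000)
S = ¼ (S = 1/(-4/(-4) + 3) = 1/(-4*(-¼) + 3) = 1/(1 + 3) = 1/4 = ¼ ≈ 0.25000)
p = -9/20 (p = -⅕ - 1*¼ = -⅕ - ¼ = -9/20 ≈ -0.45000)
p*(9 + y(5, 6*(6 - 3))) = -9*(9 + (1 + 5))/20 = -9*(9 + 6)/20 = -9/20*15 = -27/4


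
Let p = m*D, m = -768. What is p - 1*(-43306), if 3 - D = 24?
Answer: 59434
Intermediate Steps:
D = -21 (D = 3 - 1*24 = 3 - 24 = -21)
p = 16128 (p = -768*(-21) = 16128)
p - 1*(-43306) = 16128 - 1*(-43306) = 16128 + 43306 = 59434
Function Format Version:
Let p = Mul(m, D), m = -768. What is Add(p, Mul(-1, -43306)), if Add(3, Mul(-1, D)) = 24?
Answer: 59434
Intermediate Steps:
D = -21 (D = Add(3, Mul(-1, 24)) = Add(3, -24) = -21)
p = 16128 (p = Mul(-768, -21) = 16128)
Add(p, Mul(-1, -43306)) = Add(16128, Mul(-1, -43306)) = Add(16128, 43306) = 59434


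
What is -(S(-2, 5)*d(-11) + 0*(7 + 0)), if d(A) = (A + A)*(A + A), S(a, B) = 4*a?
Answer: 3872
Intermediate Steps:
d(A) = 4*A² (d(A) = (2*A)*(2*A) = 4*A²)
-(S(-2, 5)*d(-11) + 0*(7 + 0)) = -((4*(-2))*(4*(-11)²) + 0*(7 + 0)) = -(-32*121 + 0*7) = -(-8*484 + 0) = -(-3872 + 0) = -1*(-3872) = 3872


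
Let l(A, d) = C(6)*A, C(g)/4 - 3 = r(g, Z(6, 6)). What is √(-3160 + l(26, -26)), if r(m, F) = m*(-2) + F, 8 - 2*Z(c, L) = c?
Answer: 2*I*√998 ≈ 63.182*I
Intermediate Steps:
Z(c, L) = 4 - c/2
r(m, F) = F - 2*m (r(m, F) = -2*m + F = F - 2*m)
C(g) = 16 - 8*g (C(g) = 12 + 4*((4 - ½*6) - 2*g) = 12 + 4*((4 - 3) - 2*g) = 12 + 4*(1 - 2*g) = 12 + (4 - 8*g) = 16 - 8*g)
l(A, d) = -32*A (l(A, d) = (16 - 8*6)*A = (16 - 48)*A = -32*A)
√(-3160 + l(26, -26)) = √(-3160 - 32*26) = √(-3160 - 832) = √(-3992) = 2*I*√998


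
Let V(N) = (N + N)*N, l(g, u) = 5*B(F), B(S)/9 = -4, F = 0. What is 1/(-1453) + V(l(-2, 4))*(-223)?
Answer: -20996431201/1453 ≈ -1.4450e+7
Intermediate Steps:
B(S) = -36 (B(S) = 9*(-4) = -36)
l(g, u) = -180 (l(g, u) = 5*(-36) = -180)
V(N) = 2*N**2 (V(N) = (2*N)*N = 2*N**2)
1/(-1453) + V(l(-2, 4))*(-223) = 1/(-1453) + (2*(-180)**2)*(-223) = -1/1453 + (2*32400)*(-223) = -1/1453 + 64800*(-223) = -1/1453 - 14450400 = -20996431201/1453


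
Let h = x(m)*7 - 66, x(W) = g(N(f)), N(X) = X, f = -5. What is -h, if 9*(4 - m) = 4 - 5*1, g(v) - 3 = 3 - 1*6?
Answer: 66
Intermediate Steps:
g(v) = 0 (g(v) = 3 + (3 - 1*6) = 3 + (3 - 6) = 3 - 3 = 0)
m = 37/9 (m = 4 - (4 - 5*1)/9 = 4 - (4 - 5)/9 = 4 - 1/9*(-1) = 4 + 1/9 = 37/9 ≈ 4.1111)
x(W) = 0
h = -66 (h = 0*7 - 66 = 0 - 66 = -66)
-h = -1*(-66) = 66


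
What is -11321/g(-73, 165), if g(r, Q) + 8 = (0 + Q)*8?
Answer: -11321/1312 ≈ -8.6288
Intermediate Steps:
g(r, Q) = -8 + 8*Q (g(r, Q) = -8 + (0 + Q)*8 = -8 + Q*8 = -8 + 8*Q)
-11321/g(-73, 165) = -11321/(-8 + 8*165) = -11321/(-8 + 1320) = -11321/1312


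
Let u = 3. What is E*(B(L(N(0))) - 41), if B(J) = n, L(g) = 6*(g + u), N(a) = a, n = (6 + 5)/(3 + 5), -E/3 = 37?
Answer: 35187/8 ≈ 4398.4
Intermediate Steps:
E = -111 (E = -3*37 = -111)
n = 11/8 ≈ 1.3750
L(g) = 18 + 6*g (L(g) = 6*(g + 3) = 6*(3 + g) = 18 + 6*g)
B(J) = 11/8
E*(B(L(N(0))) - 41) = -111*(11/8 - 41) = -111*(-317/8) = 35187/8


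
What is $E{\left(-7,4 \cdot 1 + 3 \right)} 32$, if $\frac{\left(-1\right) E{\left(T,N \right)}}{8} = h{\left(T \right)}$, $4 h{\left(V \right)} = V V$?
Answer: $-3136$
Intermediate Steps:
$h{\left(V \right)} = \frac{V^{2}}{4}$ ($h{\left(V \right)} = \frac{V V}{4} = \frac{V^{2}}{4}$)
$E{\left(T,N \right)} = - 2 T^{2}$ ($E{\left(T,N \right)} = - 8 \frac{T^{2}}{4} = - 2 T^{2}$)
$E{\left(-7,4 \cdot 1 + 3 \right)} 32 = - 2 \left(-7\right)^{2} \cdot 32 = \left(-2\right) 49 \cdot 32 = \left(-98\right) 32 = -3136$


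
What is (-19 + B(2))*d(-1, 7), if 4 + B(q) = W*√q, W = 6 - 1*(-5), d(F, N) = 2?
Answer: -46 + 22*√2 ≈ -14.887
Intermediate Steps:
W = 11 (W = 6 + 5 = 11)
B(q) = -4 + 11*√q
(-19 + B(2))*d(-1, 7) = (-19 + (-4 + 11*√2))*2 = (-23 + 11*√2)*2 = -46 + 22*√2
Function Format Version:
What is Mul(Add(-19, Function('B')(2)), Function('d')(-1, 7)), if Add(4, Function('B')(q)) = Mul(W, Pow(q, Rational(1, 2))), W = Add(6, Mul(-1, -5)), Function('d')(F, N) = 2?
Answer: Add(-46, Mul(22, Pow(2, Rational(1, 2)))) ≈ -14.887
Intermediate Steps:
W = 11 (W = Add(6, 5) = 11)
Function('B')(q) = Add(-4, Mul(11, Pow(q, Rational(1, 2))))
Mul(Add(-19, Function('B')(2)), Function('d')(-1, 7)) = Mul(Add(-19, Add(-4, Mul(11, Pow(2, Rational(1, 2))))), 2) = Mul(Add(-23, Mul(11, Pow(2, Rational(1, 2)))), 2) = Add(-46, Mul(22, Pow(2, Rational(1, 2))))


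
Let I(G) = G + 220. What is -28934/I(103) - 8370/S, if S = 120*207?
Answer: -157173/1748 ≈ -89.916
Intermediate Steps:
S = 24840
I(G) = 220 + G
-28934/I(103) - 8370/S = -28934/(220 + 103) - 8370/24840 = -28934/323 - 8370*1/24840 = -28934*1/323 - 31/92 = -1702/19 - 31/92 = -157173/1748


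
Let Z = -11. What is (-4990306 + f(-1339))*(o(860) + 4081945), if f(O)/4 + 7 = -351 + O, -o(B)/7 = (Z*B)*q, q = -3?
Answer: -19405140173790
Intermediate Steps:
o(B) = -231*B (o(B) = -7*(-11*B)*(-3) = -231*B)
f(O) = -1432 + 4*O (f(O) = -28 + 4*(-351 + O) = -28 + (-1404 + 4*O) = -1432 + 4*O)
(-4990306 + f(-1339))*(o(860) + 4081945) = (-4990306 + (-1432 + 4*(-1339)))*(-231*860 + 4081945) = (-4990306 + (-1432 - 5356))*(-198660 + 4081945) = (-4990306 - 6788)*3883285 = -4997094*3883285 = -19405140173790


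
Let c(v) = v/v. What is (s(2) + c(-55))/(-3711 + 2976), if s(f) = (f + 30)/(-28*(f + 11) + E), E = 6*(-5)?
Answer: -181/144795 ≈ -0.0012500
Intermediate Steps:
E = -30
c(v) = 1
s(f) = (30 + f)/(-338 - 28*f) (s(f) = (f + 30)/(-28*(f + 11) - 30) = (30 + f)/(-28*(11 + f) - 30) = (30 + f)/((-308 - 28*f) - 30) = (30 + f)/(-338 - 28*f))
(s(2) + c(-55))/(-3711 + 2976) = ((-30 - 1*2)/(2*(169 + 14*2)) + 1)/(-3711 + 2976) = ((-30 - 2)/(2*(169 + 28)) + 1)/(-735) = ((1/2)*(-32)/197 + 1)*(-1/735) = ((1/2)*(1/197)*(-32) + 1)*(-1/735) = (-16/197 + 1)*(-1/735) = (181/197)*(-1/735) = -181/144795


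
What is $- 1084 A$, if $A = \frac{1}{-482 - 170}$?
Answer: $\frac{271}{163} \approx 1.6626$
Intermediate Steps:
$A = - \frac{1}{652}$ ($A = \frac{1}{-482 - 170} = \frac{1}{-652} = - \frac{1}{652} \approx -0.0015337$)
$- 1084 A = \left(-1084\right) \left(- \frac{1}{652}\right) = \frac{271}{163}$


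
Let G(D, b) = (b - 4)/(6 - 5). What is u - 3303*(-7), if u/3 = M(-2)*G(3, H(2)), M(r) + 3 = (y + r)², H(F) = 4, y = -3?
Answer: 23121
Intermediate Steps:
G(D, b) = -4 + b (G(D, b) = (-4 + b)/1 = (-4 + b)*1 = -4 + b)
M(r) = -3 + (-3 + r)²
u = 0 (u = 3*((-3 + (-3 - 2)²)*(-4 + 4)) = 3*((-3 + (-5)²)*0) = 3*((-3 + 25)*0) = 3*(22*0) = 3*0 = 0)
u - 3303*(-7) = 0 - 3303*(-7) = 0 + 23121 = 23121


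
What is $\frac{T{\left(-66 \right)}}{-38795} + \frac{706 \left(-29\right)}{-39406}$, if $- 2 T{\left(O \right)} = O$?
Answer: $\frac{396494216}{764377885} \approx 0.51871$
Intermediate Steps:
$T{\left(O \right)} = - \frac{O}{2}$
$\frac{T{\left(-66 \right)}}{-38795} + \frac{706 \left(-29\right)}{-39406} = \frac{\left(- \frac{1}{2}\right) \left(-66\right)}{-38795} + \frac{706 \left(-29\right)}{-39406} = 33 \left(- \frac{1}{38795}\right) - - \frac{10237}{19703} = - \frac{33}{38795} + \frac{10237}{19703} = \frac{396494216}{764377885}$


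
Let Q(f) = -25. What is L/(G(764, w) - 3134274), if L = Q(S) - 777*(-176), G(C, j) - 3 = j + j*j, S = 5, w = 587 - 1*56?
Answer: -136727/2851779 ≈ -0.047944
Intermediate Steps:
w = 531 (w = 587 - 56 = 531)
G(C, j) = 3 + j + j**2 (G(C, j) = 3 + (j + j*j) = 3 + (j + j**2) = 3 + j + j**2)
L = 136727 (L = -25 - 777*(-176) = -25 + 136752 = 136727)
L/(G(764, w) - 3134274) = 136727/((3 + 531 + 531**2) - 3134274) = 136727/((3 + 531 + 281961) - 3134274) = 136727/(282495 - 3134274) = 136727/(-2851779) = 136727*(-1/2851779) = -136727/2851779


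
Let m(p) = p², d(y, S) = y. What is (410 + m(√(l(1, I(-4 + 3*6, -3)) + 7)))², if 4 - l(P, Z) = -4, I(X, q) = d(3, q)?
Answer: 180625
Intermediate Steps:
I(X, q) = 3
l(P, Z) = 8 (l(P, Z) = 4 - 1*(-4) = 4 + 4 = 8)
(410 + m(√(l(1, I(-4 + 3*6, -3)) + 7)))² = (410 + (√(8 + 7))²)² = (410 + (√15)²)² = (410 + 15)² = 425² = 180625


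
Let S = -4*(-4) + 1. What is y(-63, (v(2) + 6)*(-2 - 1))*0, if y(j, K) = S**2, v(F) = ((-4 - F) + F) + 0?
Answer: 0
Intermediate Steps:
v(F) = -4 (v(F) = -4 + 0 = -4)
S = 17 (S = 16 + 1 = 17)
y(j, K) = 289 (y(j, K) = 17**2 = 289)
y(-63, (v(2) + 6)*(-2 - 1))*0 = 289*0 = 0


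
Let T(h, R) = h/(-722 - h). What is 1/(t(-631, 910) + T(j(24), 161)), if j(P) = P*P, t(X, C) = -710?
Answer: -649/461078 ≈ -0.0014076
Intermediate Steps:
j(P) = P**2
1/(t(-631, 910) + T(j(24), 161)) = 1/(-710 - 1*24**2/(722 + 24**2)) = 1/(-710 - 1*576/(722 + 576)) = 1/(-710 - 1*576/1298) = 1/(-710 - 1*576*1/1298) = 1/(-710 - 288/649) = 1/(-461078/649) = -649/461078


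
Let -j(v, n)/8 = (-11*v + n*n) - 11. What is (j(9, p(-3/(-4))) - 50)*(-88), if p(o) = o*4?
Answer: -66704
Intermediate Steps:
p(o) = 4*o
j(v, n) = 88 - 8*n**2 + 88*v (j(v, n) = -8*((-11*v + n*n) - 11) = -8*((-11*v + n**2) - 11) = -8*((n**2 - 11*v) - 11) = -8*(-11 + n**2 - 11*v) = 88 - 8*n**2 + 88*v)
(j(9, p(-3/(-4))) - 50)*(-88) = ((88 - 8*(4*(-3/(-4)))**2 + 88*9) - 50)*(-88) = ((88 - 8*(4*(-3*(-1/4)))**2 + 792) - 50)*(-88) = ((88 - 8*(4*(3/4))**2 + 792) - 50)*(-88) = ((88 - 8*3**2 + 792) - 50)*(-88) = ((88 - 8*9 + 792) - 50)*(-88) = ((88 - 72 + 792) - 50)*(-88) = (808 - 50)*(-88) = 758*(-88) = -66704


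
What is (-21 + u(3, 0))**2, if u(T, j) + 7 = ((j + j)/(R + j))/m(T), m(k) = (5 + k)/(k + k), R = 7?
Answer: 784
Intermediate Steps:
m(k) = (5 + k)/(2*k) (m(k) = (5 + k)/((2*k)) = (5 + k)*(1/(2*k)) = (5 + k)/(2*k))
u(T, j) = -7 + 4*T*j/((5 + T)*(7 + j)) (u(T, j) = -7 + ((j + j)/(7 + j))/(((5 + T)/(2*T))) = -7 + ((2*j)/(7 + j))*(2*T/(5 + T)) = -7 + (2*j/(7 + j))*(2*T/(5 + T)) = -7 + 4*T*j/((5 + T)*(7 + j)))
(-21 + u(3, 0))**2 = (-21 + (-245 - 49*3 - 7*0*(5 + 3) + 4*3*0)/((5 + 3)*(7 + 0)))**2 = (-21 + (-245 - 147 - 7*0*8 + 0)/(8*7))**2 = (-21 + (1/8)*(1/7)*(-245 - 147 + 0 + 0))**2 = (-21 + (1/8)*(1/7)*(-392))**2 = (-21 - 7)**2 = (-28)**2 = 784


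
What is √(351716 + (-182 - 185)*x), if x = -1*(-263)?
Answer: 3*√28355 ≈ 505.17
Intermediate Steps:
x = 263
√(351716 + (-182 - 185)*x) = √(351716 + (-182 - 185)*263) = √(351716 - 367*263) = √(351716 - 96521) = √255195 = 3*√28355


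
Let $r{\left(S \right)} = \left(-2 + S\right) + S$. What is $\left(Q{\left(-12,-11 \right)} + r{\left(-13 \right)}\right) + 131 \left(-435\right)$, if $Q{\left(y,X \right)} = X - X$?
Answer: $-57013$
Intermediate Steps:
$Q{\left(y,X \right)} = 0$
$r{\left(S \right)} = -2 + 2 S$
$\left(Q{\left(-12,-11 \right)} + r{\left(-13 \right)}\right) + 131 \left(-435\right) = \left(0 + \left(-2 + 2 \left(-13\right)\right)\right) + 131 \left(-435\right) = \left(0 - 28\right) - 56985 = -28 - 56985 = -57013$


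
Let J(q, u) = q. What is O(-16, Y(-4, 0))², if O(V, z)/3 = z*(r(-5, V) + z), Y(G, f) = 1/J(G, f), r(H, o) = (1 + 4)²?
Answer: 88209/256 ≈ 344.57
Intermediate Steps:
r(H, o) = 25 (r(H, o) = 5² = 25)
Y(G, f) = 1/G
O(V, z) = 3*z*(25 + z) (O(V, z) = 3*(z*(25 + z)) = 3*z*(25 + z))
O(-16, Y(-4, 0))² = (3*(25 + 1/(-4))/(-4))² = (3*(-¼)*(25 - ¼))² = (3*(-¼)*(99/4))² = (-297/16)² = 88209/256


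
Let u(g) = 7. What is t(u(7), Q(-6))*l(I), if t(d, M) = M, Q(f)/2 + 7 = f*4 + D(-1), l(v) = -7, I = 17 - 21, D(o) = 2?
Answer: 406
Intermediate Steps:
I = -4
Q(f) = -10 + 8*f (Q(f) = -14 + 2*(f*4 + 2) = -14 + 2*(4*f + 2) = -14 + 2*(2 + 4*f) = -14 + (4 + 8*f) = -10 + 8*f)
t(u(7), Q(-6))*l(I) = (-10 + 8*(-6))*(-7) = (-10 - 48)*(-7) = -58*(-7) = 406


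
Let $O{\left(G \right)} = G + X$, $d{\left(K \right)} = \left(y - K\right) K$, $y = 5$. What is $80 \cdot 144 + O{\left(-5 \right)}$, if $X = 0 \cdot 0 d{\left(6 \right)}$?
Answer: $11515$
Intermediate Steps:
$d{\left(K \right)} = K \left(5 - K\right)$ ($d{\left(K \right)} = \left(5 - K\right) K = K \left(5 - K\right)$)
$X = 0$ ($X = 0 \cdot 0 \cdot 6 \left(5 - 6\right) = 0 \cdot 6 \left(5 - 6\right) = 0 \cdot 6 \left(-1\right) = 0 \left(-6\right) = 0$)
$O{\left(G \right)} = G$ ($O{\left(G \right)} = G + 0 = G$)
$80 \cdot 144 + O{\left(-5 \right)} = 80 \cdot 144 - 5 = 11520 - 5 = 11515$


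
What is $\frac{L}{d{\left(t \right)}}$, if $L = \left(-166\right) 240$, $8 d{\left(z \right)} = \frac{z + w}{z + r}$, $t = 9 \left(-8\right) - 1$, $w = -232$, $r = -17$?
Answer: $- \frac{5736960}{61} \approx -94049.0$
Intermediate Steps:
$t = -73$ ($t = -72 - 1 = -73$)
$d{\left(z \right)} = \frac{-232 + z}{8 \left(-17 + z\right)}$ ($d{\left(z \right)} = \frac{\left(z - 232\right) \frac{1}{z - 17}}{8} = \frac{\left(-232 + z\right) \frac{1}{-17 + z}}{8} = \frac{\frac{1}{-17 + z} \left(-232 + z\right)}{8} = \frac{-232 + z}{8 \left(-17 + z\right)}$)
$L = -39840$
$\frac{L}{d{\left(t \right)}} = - \frac{39840}{\frac{1}{8} \frac{1}{-17 - 73} \left(-232 - 73\right)} = - \frac{39840}{\frac{1}{8} \frac{1}{-90} \left(-305\right)} = - \frac{39840}{\frac{1}{8} \left(- \frac{1}{90}\right) \left(-305\right)} = - \frac{39840}{\frac{61}{144}} = \left(-39840\right) \frac{144}{61} = - \frac{5736960}{61}$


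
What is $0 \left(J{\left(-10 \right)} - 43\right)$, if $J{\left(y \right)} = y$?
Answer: $0$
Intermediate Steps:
$0 \left(J{\left(-10 \right)} - 43\right) = 0 \left(-10 - 43\right) = 0 \left(-53\right) = 0$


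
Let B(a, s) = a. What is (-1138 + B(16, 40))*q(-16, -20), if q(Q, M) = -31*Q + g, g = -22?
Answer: -531828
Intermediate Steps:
q(Q, M) = -22 - 31*Q (q(Q, M) = -31*Q - 22 = -22 - 31*Q)
(-1138 + B(16, 40))*q(-16, -20) = (-1138 + 16)*(-22 - 31*(-16)) = -1122*(-22 + 496) = -1122*474 = -531828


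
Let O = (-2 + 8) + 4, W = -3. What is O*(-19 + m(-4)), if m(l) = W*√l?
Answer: -190 - 60*I ≈ -190.0 - 60.0*I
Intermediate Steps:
m(l) = -3*√l
O = 10 (O = 6 + 4 = 10)
O*(-19 + m(-4)) = 10*(-19 - 6*I) = -190 - 60*I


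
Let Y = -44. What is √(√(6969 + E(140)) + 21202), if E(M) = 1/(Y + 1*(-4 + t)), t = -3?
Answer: √(55146402 + 51*√18126318)/51 ≈ 145.90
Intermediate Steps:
E(M) = -1/51 (E(M) = 1/(-44 + 1*(-4 - 3)) = 1/(-44 + 1*(-7)) = 1/(-44 - 7) = 1/(-51) = -1/51)
√(√(6969 + E(140)) + 21202) = √(√(6969 - 1/51) + 21202) = √(√(355418/51) + 21202) = √(√18126318/51 + 21202) = √(21202 + √18126318/51)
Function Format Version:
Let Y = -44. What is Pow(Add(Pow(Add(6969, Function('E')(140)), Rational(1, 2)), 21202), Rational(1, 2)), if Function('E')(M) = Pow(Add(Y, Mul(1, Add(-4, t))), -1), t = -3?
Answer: Mul(Rational(1, 51), Pow(Add(55146402, Mul(51, Pow(18126318, Rational(1, 2)))), Rational(1, 2))) ≈ 145.90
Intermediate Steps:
Function('E')(M) = Rational(-1, 51) (Function('E')(M) = Pow(Add(-44, Mul(1, Add(-4, -3))), -1) = Pow(Add(-44, Mul(1, -7)), -1) = Pow(Add(-44, -7), -1) = Pow(-51, -1) = Rational(-1, 51))
Pow(Add(Pow(Add(6969, Function('E')(140)), Rational(1, 2)), 21202), Rational(1, 2)) = Pow(Add(Pow(Add(6969, Rational(-1, 51)), Rational(1, 2)), 21202), Rational(1, 2)) = Pow(Add(Pow(Rational(355418, 51), Rational(1, 2)), 21202), Rational(1, 2)) = Pow(Add(Mul(Rational(1, 51), Pow(18126318, Rational(1, 2))), 21202), Rational(1, 2)) = Pow(Add(21202, Mul(Rational(1, 51), Pow(18126318, Rational(1, 2)))), Rational(1, 2))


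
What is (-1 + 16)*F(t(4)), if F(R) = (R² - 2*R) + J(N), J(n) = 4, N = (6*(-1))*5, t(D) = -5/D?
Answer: 1935/16 ≈ 120.94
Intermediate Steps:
N = -30 (N = -6*5 = -30)
F(R) = 4 + R² - 2*R (F(R) = (R² - 2*R) + 4 = 4 + R² - 2*R)
(-1 + 16)*F(t(4)) = (-1 + 16)*(4 + (-5/4)² - (-10)/4) = 15*(4 + (-5*¼)² - (-10)/4) = 15*(4 + (-5/4)² - 2*(-5/4)) = 15*(4 + 25/16 + 5/2) = 15*(129/16) = 1935/16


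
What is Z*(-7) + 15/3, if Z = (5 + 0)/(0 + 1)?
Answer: -30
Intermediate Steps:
Z = 5 (Z = 5/1 = 5*1 = 5)
Z*(-7) + 15/3 = 5*(-7) + 15/3 = -35 + 15*(1/3) = -35 + 5 = -30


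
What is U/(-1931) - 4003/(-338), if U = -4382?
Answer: 9210909/652678 ≈ 14.112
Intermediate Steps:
U/(-1931) - 4003/(-338) = -4382/(-1931) - 4003/(-338) = -4382*(-1/1931) - 4003*(-1/338) = 4382/1931 + 4003/338 = 9210909/652678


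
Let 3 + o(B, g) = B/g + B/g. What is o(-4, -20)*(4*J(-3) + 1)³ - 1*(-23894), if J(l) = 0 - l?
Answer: 90909/5 ≈ 18182.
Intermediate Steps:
J(l) = -l
o(B, g) = -3 + 2*B/g (o(B, g) = -3 + (B/g + B/g) = -3 + 2*B/g)
o(-4, -20)*(4*J(-3) + 1)³ - 1*(-23894) = (-3 + 2*(-4)/(-20))*(4*(-1*(-3)) + 1)³ - 1*(-23894) = (-3 + 2*(-4)*(-1/20))*(4*3 + 1)³ + 23894 = (-3 + ⅖)*(12 + 1)³ + 23894 = -13/5*13³ + 23894 = -13/5*2197 + 23894 = -28561/5 + 23894 = 90909/5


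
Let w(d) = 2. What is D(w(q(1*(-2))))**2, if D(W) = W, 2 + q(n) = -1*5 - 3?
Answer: 4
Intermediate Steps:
q(n) = -10 (q(n) = -2 + (-1*5 - 3) = -2 + (-5 - 3) = -2 - 8 = -10)
D(w(q(1*(-2))))**2 = 2**2 = 4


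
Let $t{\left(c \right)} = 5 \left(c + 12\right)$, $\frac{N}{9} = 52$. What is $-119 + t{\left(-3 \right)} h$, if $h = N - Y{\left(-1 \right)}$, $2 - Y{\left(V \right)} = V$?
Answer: $20806$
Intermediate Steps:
$N = 468$ ($N = 9 \cdot 52 = 468$)
$Y{\left(V \right)} = 2 - V$
$h = 465$ ($h = 468 - \left(2 - -1\right) = 468 - \left(2 + 1\right) = 468 - 3 = 465$)
$t{\left(c \right)} = 60 + 5 c$ ($t{\left(c \right)} = 5 \left(12 + c\right) = 60 + 5 c$)
$-119 + t{\left(-3 \right)} h = -119 + \left(60 + 5 \left(-3\right)\right) 465 = -119 + \left(60 - 15\right) 465 = -119 + 45 \cdot 465 = -119 + 20925 = 20806$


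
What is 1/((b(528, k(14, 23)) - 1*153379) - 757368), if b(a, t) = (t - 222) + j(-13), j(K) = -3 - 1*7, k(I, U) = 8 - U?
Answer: -1/910994 ≈ -1.0977e-6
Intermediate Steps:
j(K) = -10 (j(K) = -3 - 7 = -10)
b(a, t) = -232 + t (b(a, t) = (t - 222) - 10 = (-222 + t) - 10 = -232 + t)
1/((b(528, k(14, 23)) - 1*153379) - 757368) = 1/(((-232 + (8 - 1*23)) - 1*153379) - 757368) = 1/(((-232 + (8 - 23)) - 153379) - 757368) = 1/(((-232 - 15) - 153379) - 757368) = 1/((-247 - 153379) - 757368) = 1/(-153626 - 757368) = 1/(-910994) = -1/910994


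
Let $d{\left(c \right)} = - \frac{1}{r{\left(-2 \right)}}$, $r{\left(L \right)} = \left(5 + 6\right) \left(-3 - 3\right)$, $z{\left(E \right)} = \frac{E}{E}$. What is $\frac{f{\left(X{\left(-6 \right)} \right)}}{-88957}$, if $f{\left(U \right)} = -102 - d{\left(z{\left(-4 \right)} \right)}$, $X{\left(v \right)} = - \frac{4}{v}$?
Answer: $\frac{6733}{5871162} \approx 0.0011468$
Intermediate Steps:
$z{\left(E \right)} = 1$
$r{\left(L \right)} = -66$ ($r{\left(L \right)} = 11 \left(-6\right) = -66$)
$d{\left(c \right)} = \frac{1}{66}$ ($d{\left(c \right)} = - \frac{1}{-66} = \left(-1\right) \left(- \frac{1}{66}\right) = \frac{1}{66}$)
$f{\left(U \right)} = - \frac{6733}{66}$ ($f{\left(U \right)} = -102 - \frac{1}{66} = - \frac{6733}{66}$)
$\frac{f{\left(X{\left(-6 \right)} \right)}}{-88957} = - \frac{6733}{66 \left(-88957\right)} = \left(- \frac{6733}{66}\right) \left(- \frac{1}{88957}\right) = \frac{6733}{5871162}$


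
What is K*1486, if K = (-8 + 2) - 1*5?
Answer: -16346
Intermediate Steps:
K = -11 (K = -6 - 5 = -11)
K*1486 = -11*1486 = -16346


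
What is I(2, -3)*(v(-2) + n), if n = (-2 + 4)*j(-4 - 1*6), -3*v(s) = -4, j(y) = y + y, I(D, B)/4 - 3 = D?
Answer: -2320/3 ≈ -773.33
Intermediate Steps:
I(D, B) = 12 + 4*D
j(y) = 2*y
v(s) = 4/3 (v(s) = -1/3*(-4) = 4/3)
n = -40 (n = (-2 + 4)*(2*(-4 - 1*6)) = 2*(2*(-4 - 6)) = 2*(2*(-10)) = 2*(-20) = -40)
I(2, -3)*(v(-2) + n) = (12 + 4*2)*(4/3 - 40) = (12 + 8)*(-116/3) = 20*(-116/3) = -2320/3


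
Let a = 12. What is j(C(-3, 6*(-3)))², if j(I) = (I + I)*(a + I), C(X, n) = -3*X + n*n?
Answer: 52794252900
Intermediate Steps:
C(X, n) = n² - 3*X (C(X, n) = -3*X + n² = n² - 3*X)
j(I) = 2*I*(12 + I) (j(I) = (I + I)*(12 + I) = (2*I)*(12 + I) = 2*I*(12 + I))
j(C(-3, 6*(-3)))² = (2*((6*(-3))² - 3*(-3))*(12 + ((6*(-3))² - 3*(-3))))² = (2*((-18)² + 9)*(12 + ((-18)² + 9)))² = (2*(324 + 9)*(12 + (324 + 9)))² = (2*333*(12 + 333))² = (2*333*345)² = 229770² = 52794252900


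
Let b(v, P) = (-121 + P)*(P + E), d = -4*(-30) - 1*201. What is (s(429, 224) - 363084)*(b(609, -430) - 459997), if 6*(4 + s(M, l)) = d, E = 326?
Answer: 292436864679/2 ≈ 1.4622e+11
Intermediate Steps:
d = -81 (d = 120 - 201 = -81)
b(v, P) = (-121 + P)*(326 + P) (b(v, P) = (-121 + P)*(P + 326) = (-121 + P)*(326 + P))
s(M, l) = -35/2 (s(M, l) = -4 + (1/6)*(-81) = -4 - 27/2 = -35/2)
(s(429, 224) - 363084)*(b(609, -430) - 459997) = (-35/2 - 363084)*((-39446 + (-430)**2 + 205*(-430)) - 459997) = -726203*((-39446 + 184900 - 88150) - 459997)/2 = -726203*(57304 - 459997)/2 = -726203/2*(-402693) = 292436864679/2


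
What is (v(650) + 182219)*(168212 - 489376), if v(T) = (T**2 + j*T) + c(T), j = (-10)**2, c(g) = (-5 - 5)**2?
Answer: -215121749316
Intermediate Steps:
c(g) = 100 (c(g) = (-10)**2 = 100)
j = 100
v(T) = 100 + T**2 + 100*T (v(T) = (T**2 + 100*T) + 100 = 100 + T**2 + 100*T)
(v(650) + 182219)*(168212 - 489376) = ((100 + 650**2 + 100*650) + 182219)*(168212 - 489376) = ((100 + 422500 + 65000) + 182219)*(-321164) = (487600 + 182219)*(-321164) = 669819*(-321164) = -215121749316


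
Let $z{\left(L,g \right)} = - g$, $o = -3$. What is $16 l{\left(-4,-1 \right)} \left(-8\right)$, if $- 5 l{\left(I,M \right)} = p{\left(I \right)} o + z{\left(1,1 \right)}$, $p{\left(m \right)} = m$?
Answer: $\frac{1408}{5} \approx 281.6$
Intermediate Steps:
$l{\left(I,M \right)} = \frac{1}{5} + \frac{3 I}{5}$ ($l{\left(I,M \right)} = - \frac{I \left(-3\right) - 1}{5} = - \frac{- 3 I - 1}{5} = - \frac{-1 - 3 I}{5} = \frac{1}{5} + \frac{3 I}{5}$)
$16 l{\left(-4,-1 \right)} \left(-8\right) = 16 \left(\frac{1}{5} + \frac{3}{5} \left(-4\right)\right) \left(-8\right) = 16 \left(\frac{1}{5} - \frac{12}{5}\right) \left(-8\right) = 16 \left(- \frac{11}{5}\right) \left(-8\right) = \left(- \frac{176}{5}\right) \left(-8\right) = \frac{1408}{5}$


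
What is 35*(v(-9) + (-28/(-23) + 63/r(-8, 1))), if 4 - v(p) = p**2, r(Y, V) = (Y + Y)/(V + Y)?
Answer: -621075/368 ≈ -1687.7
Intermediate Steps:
r(Y, V) = 2*Y/(V + Y) (r(Y, V) = (2*Y)/(V + Y) = 2*Y/(V + Y))
v(p) = 4 - p**2
35*(v(-9) + (-28/(-23) + 63/r(-8, 1))) = 35*((4 - 1*(-9)**2) + (-28/(-23) + 63/((2*(-8)/(1 - 8))))) = 35*((4 - 1*81) + (-28*(-1/23) + 63/((2*(-8)/(-7))))) = 35*((4 - 81) + (28/23 + 63/((2*(-8)*(-1/7))))) = 35*(-77 + (28/23 + 63/(16/7))) = 35*(-77 + (28/23 + 63*(7/16))) = 35*(-77 + (28/23 + 441/16)) = 35*(-77 + 10591/368) = 35*(-17745/368) = -621075/368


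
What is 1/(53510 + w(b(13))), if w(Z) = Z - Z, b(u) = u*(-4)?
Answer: 1/53510 ≈ 1.8688e-5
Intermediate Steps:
b(u) = -4*u
w(Z) = 0
1/(53510 + w(b(13))) = 1/(53510 + 0) = 1/53510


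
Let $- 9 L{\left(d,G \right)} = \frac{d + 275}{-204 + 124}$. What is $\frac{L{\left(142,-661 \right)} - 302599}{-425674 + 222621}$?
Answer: $\frac{72623621}{48732720} \approx 1.4902$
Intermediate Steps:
$L{\left(d,G \right)} = \frac{55}{144} + \frac{d}{720}$ ($L{\left(d,G \right)} = - \frac{\left(d + 275\right) \frac{1}{-204 + 124}}{9} = - \frac{\left(275 + d\right) \frac{1}{-80}}{9} = - \frac{\left(275 + d\right) \left(- \frac{1}{80}\right)}{9} = - \frac{- \frac{55}{16} - \frac{d}{80}}{9} = \frac{55}{144} + \frac{d}{720}$)
$\frac{L{\left(142,-661 \right)} - 302599}{-425674 + 222621} = \frac{\left(\frac{55}{144} + \frac{1}{720} \cdot 142\right) - 302599}{-425674 + 222621} = \frac{\left(\frac{55}{144} + \frac{71}{360}\right) - 302599}{-203053} = \left(\frac{139}{240} - 302599\right) \left(- \frac{1}{203053}\right) = \left(- \frac{72623621}{240}\right) \left(- \frac{1}{203053}\right) = \frac{72623621}{48732720}$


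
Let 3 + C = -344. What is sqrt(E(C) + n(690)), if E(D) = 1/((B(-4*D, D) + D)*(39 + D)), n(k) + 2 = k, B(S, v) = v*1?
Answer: 3*sqrt(873185096014)/106876 ≈ 26.230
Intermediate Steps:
B(S, v) = v
n(k) = -2 + k
C = -347 (C = -3 - 344 = -347)
E(D) = 1/(2*D*(39 + D)) (E(D) = 1/((D + D)*(39 + D)) = 1/((2*D)*(39 + D)) = 1/(2*D*(39 + D)))
sqrt(E(C) + n(690)) = sqrt((1/2)/(-347*(39 - 347)) + (-2 + 690)) = sqrt((1/2)*(-1/347)/(-308) + 688) = sqrt((1/2)*(-1/347)*(-1/308) + 688) = sqrt(1/213752 + 688) = sqrt(147061377/213752) = 3*sqrt(873185096014)/106876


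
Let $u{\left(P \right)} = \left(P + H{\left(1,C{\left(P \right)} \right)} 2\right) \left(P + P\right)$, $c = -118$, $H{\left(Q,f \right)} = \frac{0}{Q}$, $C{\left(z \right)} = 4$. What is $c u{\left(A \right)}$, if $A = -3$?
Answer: $-2124$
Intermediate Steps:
$H{\left(Q,f \right)} = 0$
$u{\left(P \right)} = 2 P^{2}$ ($u{\left(P \right)} = \left(P + 0 \cdot 2\right) \left(P + P\right) = \left(P + 0\right) 2 P = P 2 P = 2 P^{2}$)
$c u{\left(A \right)} = - 118 \cdot 2 \left(-3\right)^{2} = - 118 \cdot 2 \cdot 9 = \left(-118\right) 18 = -2124$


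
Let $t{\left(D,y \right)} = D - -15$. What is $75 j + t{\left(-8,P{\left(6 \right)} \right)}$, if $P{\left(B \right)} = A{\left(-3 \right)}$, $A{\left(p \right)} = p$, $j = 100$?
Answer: $7507$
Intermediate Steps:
$P{\left(B \right)} = -3$
$t{\left(D,y \right)} = 15 + D$ ($t{\left(D,y \right)} = D + 15 = 15 + D$)
$75 j + t{\left(-8,P{\left(6 \right)} \right)} = 75 \cdot 100 + \left(15 - 8\right) = 7500 + 7 = 7507$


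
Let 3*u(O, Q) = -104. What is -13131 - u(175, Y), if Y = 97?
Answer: -39289/3 ≈ -13096.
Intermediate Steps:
u(O, Q) = -104/3 (u(O, Q) = (1/3)*(-104) = -104/3)
-13131 - u(175, Y) = -13131 - 1*(-104/3) = -13131 + 104/3 = -39289/3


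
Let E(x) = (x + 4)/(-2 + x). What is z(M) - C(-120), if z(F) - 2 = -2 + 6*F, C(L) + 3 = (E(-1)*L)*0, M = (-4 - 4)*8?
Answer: -381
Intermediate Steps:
E(x) = (4 + x)/(-2 + x)
M = -64 (M = -8*8 = -64)
C(L) = -3 (C(L) = -3 + (((4 - 1)/(-2 - 1))*L)*0 = -3 + ((3/(-3))*L)*0 = -3 + ((-⅓*3)*L)*0 = -3 - L*0 = -3 + 0 = -3)
z(F) = 6*F (z(F) = 2 + (-2 + 6*F) = 6*F)
z(M) - C(-120) = 6*(-64) - 1*(-3) = -384 + 3 = -381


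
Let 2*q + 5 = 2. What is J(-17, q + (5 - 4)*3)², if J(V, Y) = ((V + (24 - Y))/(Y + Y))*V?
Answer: 34969/36 ≈ 971.36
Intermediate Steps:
q = -3/2 (q = -5/2 + (½)*2 = -5/2 + 1 = -3/2 ≈ -1.5000)
J(V, Y) = V*(24 + V - Y)/(2*Y) (J(V, Y) = ((24 + V - Y)/((2*Y)))*V = ((24 + V - Y)*(1/(2*Y)))*V = ((24 + V - Y)/(2*Y))*V = V*(24 + V - Y)/(2*Y))
J(-17, q + (5 - 4)*3)² = ((½)*(-17)*(24 - 17 - (-3/2 + (5 - 4)*3))/(-3/2 + (5 - 4)*3))² = ((½)*(-17)*(24 - 17 - (-3/2 + 1*3))/(-3/2 + 1*3))² = ((½)*(-17)*(24 - 17 - (-3/2 + 3))/(-3/2 + 3))² = ((½)*(-17)*(24 - 17 - 1*3/2)/(3/2))² = ((½)*(-17)*(⅔)*(24 - 17 - 3/2))² = ((½)*(-17)*(⅔)*(11/2))² = (-187/6)² = 34969/36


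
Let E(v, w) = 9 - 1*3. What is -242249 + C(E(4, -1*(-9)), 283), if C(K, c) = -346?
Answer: -242595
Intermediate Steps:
E(v, w) = 6 (E(v, w) = 9 - 3 = 6)
-242249 + C(E(4, -1*(-9)), 283) = -242249 - 346 = -242595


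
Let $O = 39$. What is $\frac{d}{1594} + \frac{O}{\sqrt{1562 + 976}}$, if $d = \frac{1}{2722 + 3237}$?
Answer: $\frac{1}{9498646} + \frac{13 \sqrt{282}}{282} \approx 0.77414$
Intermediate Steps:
$d = \frac{1}{5959} \approx 0.00016781$
$\frac{d}{1594} + \frac{O}{\sqrt{1562 + 976}} = \frac{1}{5959 \cdot 1594} + \frac{39}{\sqrt{1562 + 976}} = \frac{1}{5959} \cdot \frac{1}{1594} + \frac{39}{\sqrt{2538}} = \frac{1}{9498646} + \frac{39}{3 \sqrt{282}} = \frac{1}{9498646} + 39 \frac{\sqrt{282}}{846} = \frac{1}{9498646} + \frac{13 \sqrt{282}}{282}$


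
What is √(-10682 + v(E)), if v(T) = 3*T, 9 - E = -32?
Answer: I*√10559 ≈ 102.76*I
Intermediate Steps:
E = 41 (E = 9 - 1*(-32) = 9 + 32 = 41)
√(-10682 + v(E)) = √(-10682 + 3*41) = √(-10682 + 123) = √(-10559) = I*√10559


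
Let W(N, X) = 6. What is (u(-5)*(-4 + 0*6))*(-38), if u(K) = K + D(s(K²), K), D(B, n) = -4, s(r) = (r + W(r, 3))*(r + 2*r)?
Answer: -1368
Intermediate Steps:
s(r) = 3*r*(6 + r) (s(r) = (r + 6)*(r + 2*r) = (6 + r)*(3*r) = 3*r*(6 + r))
u(K) = -4 + K (u(K) = K - 4 = -4 + K)
(u(-5)*(-4 + 0*6))*(-38) = ((-4 - 5)*(-4 + 0*6))*(-38) = -9*(-4 + 0)*(-38) = -9*(-4)*(-38) = 36*(-38) = -1368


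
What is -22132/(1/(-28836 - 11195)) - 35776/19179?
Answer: 16991943642692/19179 ≈ 8.8597e+8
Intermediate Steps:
-22132/(1/(-28836 - 11195)) - 35776/19179 = -22132/(1/(-40031)) - 35776*1/19179 = -22132/(-1/40031) - 35776/19179 = -22132*(-40031) - 35776/19179 = 885966092 - 35776/19179 = 16991943642692/19179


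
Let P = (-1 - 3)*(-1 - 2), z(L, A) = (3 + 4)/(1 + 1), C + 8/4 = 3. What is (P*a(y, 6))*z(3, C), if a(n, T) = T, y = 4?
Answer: 252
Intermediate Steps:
C = 1 (C = -2 + 3 = 1)
z(L, A) = 7/2
P = 12 (P = -4*(-3) = 12)
(P*a(y, 6))*z(3, C) = (12*6)*(7/2) = 72*(7/2) = 252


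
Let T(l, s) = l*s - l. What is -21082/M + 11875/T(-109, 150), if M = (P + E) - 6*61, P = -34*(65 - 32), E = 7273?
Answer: -411089637/93954185 ≈ -4.3754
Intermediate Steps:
P = -1122 (P = -34*33 = -1122)
T(l, s) = -l + l*s
M = 5785 (M = (-1122 + 7273) - 6*61 = 6151 - 366 = 5785)
-21082/M + 11875/T(-109, 150) = -21082/5785 + 11875/((-109*(-1 + 150))) = -21082*1/5785 + 11875/((-109*149)) = -21082/5785 + 11875/(-16241) = -21082/5785 + 11875*(-1/16241) = -21082/5785 - 11875/16241 = -411089637/93954185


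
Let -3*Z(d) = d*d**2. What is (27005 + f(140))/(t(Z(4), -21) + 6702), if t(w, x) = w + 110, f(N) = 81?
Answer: 40629/10186 ≈ 3.9887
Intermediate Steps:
Z(d) = -d**3/3 (Z(d) = -d*d**2/3 = -d**3/3)
t(w, x) = 110 + w
(27005 + f(140))/(t(Z(4), -21) + 6702) = (27005 + 81)/((110 - 1/3*4**3) + 6702) = 27086/((110 - 1/3*64) + 6702) = 27086/((110 - 64/3) + 6702) = 27086/(266/3 + 6702) = 27086/(20372/3) = 27086*(3/20372) = 40629/10186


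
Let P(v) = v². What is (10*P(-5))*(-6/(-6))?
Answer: 250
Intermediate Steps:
(10*P(-5))*(-6/(-6)) = (10*(-5)²)*(-6/(-6)) = (10*25)*(-6*(-⅙)) = 250*1 = 250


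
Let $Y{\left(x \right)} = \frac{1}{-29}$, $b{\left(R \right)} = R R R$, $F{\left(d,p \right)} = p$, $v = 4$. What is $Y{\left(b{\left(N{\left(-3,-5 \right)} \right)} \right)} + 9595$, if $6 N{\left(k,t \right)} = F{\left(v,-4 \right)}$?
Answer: $\frac{278254}{29} \approx 9595.0$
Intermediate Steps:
$N{\left(k,t \right)} = - \frac{2}{3}$ ($N{\left(k,t \right)} = \frac{1}{6} \left(-4\right) = - \frac{2}{3}$)
$b{\left(R \right)} = R^{3}$ ($b{\left(R \right)} = R^{2} R = R^{3}$)
$Y{\left(x \right)} = - \frac{1}{29}$
$Y{\left(b{\left(N{\left(-3,-5 \right)} \right)} \right)} + 9595 = - \frac{1}{29} + 9595 = \frac{278254}{29}$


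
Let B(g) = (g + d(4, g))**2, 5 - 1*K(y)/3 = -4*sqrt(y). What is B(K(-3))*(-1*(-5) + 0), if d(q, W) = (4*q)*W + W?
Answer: -335340 + 583200*I*sqrt(3) ≈ -3.3534e+5 + 1.0101e+6*I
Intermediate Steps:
d(q, W) = W + 4*W*q (d(q, W) = 4*W*q + W = W + 4*W*q)
K(y) = 15 + 12*sqrt(y) (K(y) = 15 - (-12)*sqrt(y) = 15 + 12*sqrt(y))
B(g) = 324*g**2 (B(g) = (g + g*(1 + 4*4))**2 = (g + g*(1 + 16))**2 = (g + g*17)**2 = (g + 17*g)**2 = (18*g)**2 = 324*g**2)
B(K(-3))*(-1*(-5) + 0) = (324*(15 + 12*sqrt(-3))**2)*(-1*(-5) + 0) = (324*(15 + 12*(I*sqrt(3)))**2)*(5 + 0) = (324*(15 + 12*I*sqrt(3))**2)*5 = 1620*(15 + 12*I*sqrt(3))**2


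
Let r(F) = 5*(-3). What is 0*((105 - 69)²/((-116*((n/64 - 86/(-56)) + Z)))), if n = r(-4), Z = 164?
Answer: 0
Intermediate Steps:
r(F) = -15
n = -15
0*((105 - 69)²/((-116*((n/64 - 86/(-56)) + Z)))) = 0*((105 - 69)²/((-116*((-15/64 - 86/(-56)) + 164)))) = 0*(36²/((-116*((-15*1/64 - 86*(-1/56)) + 164)))) = 0*(1296/((-116*((-15/64 + 43/28) + 164)))) = 0*(1296/((-116*(583/448 + 164)))) = 0*(1296/((-116*74055/448))) = 0*(1296/(-2147595/112)) = 0*(1296*(-112/2147595)) = 0*(-48384/715865) = 0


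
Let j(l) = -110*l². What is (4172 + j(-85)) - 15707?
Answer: -806285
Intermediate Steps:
(4172 + j(-85)) - 15707 = (4172 - 110*(-85)²) - 15707 = (4172 - 110*7225) - 15707 = (4172 - 794750) - 15707 = -790578 - 15707 = -806285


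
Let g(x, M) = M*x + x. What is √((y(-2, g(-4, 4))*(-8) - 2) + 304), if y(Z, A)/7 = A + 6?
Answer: √1086 ≈ 32.955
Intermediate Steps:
g(x, M) = x + M*x
y(Z, A) = 42 + 7*A (y(Z, A) = 7*(A + 6) = 7*(6 + A) = 42 + 7*A)
√((y(-2, g(-4, 4))*(-8) - 2) + 304) = √(((42 + 7*(-4*(1 + 4)))*(-8) - 2) + 304) = √(((42 + 7*(-4*5))*(-8) - 2) + 304) = √(((42 + 7*(-20))*(-8) - 2) + 304) = √(((42 - 140)*(-8) - 2) + 304) = √((-98*(-8) - 2) + 304) = √((784 - 2) + 304) = √(782 + 304) = √1086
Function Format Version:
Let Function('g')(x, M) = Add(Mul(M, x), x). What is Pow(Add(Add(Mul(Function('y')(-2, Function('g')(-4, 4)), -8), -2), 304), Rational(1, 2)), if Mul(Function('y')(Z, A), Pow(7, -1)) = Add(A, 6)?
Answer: Pow(1086, Rational(1, 2)) ≈ 32.955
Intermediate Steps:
Function('g')(x, M) = Add(x, Mul(M, x))
Function('y')(Z, A) = Add(42, Mul(7, A)) (Function('y')(Z, A) = Mul(7, Add(A, 6)) = Mul(7, Add(6, A)) = Add(42, Mul(7, A)))
Pow(Add(Add(Mul(Function('y')(-2, Function('g')(-4, 4)), -8), -2), 304), Rational(1, 2)) = Pow(Add(Add(Mul(Add(42, Mul(7, Mul(-4, Add(1, 4)))), -8), -2), 304), Rational(1, 2)) = Pow(Add(Add(Mul(Add(42, Mul(7, Mul(-4, 5))), -8), -2), 304), Rational(1, 2)) = Pow(Add(Add(Mul(Add(42, Mul(7, -20)), -8), -2), 304), Rational(1, 2)) = Pow(Add(Add(Mul(Add(42, -140), -8), -2), 304), Rational(1, 2)) = Pow(Add(Add(Mul(-98, -8), -2), 304), Rational(1, 2)) = Pow(Add(Add(784, -2), 304), Rational(1, 2)) = Pow(Add(782, 304), Rational(1, 2)) = Pow(1086, Rational(1, 2))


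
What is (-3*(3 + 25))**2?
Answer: 7056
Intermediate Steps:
(-3*(3 + 25))**2 = (-3*28)**2 = (-84)**2 = 7056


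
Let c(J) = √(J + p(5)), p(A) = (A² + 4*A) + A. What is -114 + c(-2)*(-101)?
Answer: -114 - 404*√3 ≈ -813.75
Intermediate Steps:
p(A) = A² + 5*A
c(J) = √(50 + J) (c(J) = √(J + 5*(5 + 5)) = √(J + 5*10) = √(J + 50) = √(50 + J))
-114 + c(-2)*(-101) = -114 + √(50 - 2)*(-101) = -114 + √48*(-101) = -114 + (4*√3)*(-101) = -114 - 404*√3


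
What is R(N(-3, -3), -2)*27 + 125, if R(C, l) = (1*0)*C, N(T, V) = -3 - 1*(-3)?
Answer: 125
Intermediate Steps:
N(T, V) = 0 (N(T, V) = -3 + 3 = 0)
R(C, l) = 0 (R(C, l) = 0*C = 0)
R(N(-3, -3), -2)*27 + 125 = 0*27 + 125 = 0 + 125 = 125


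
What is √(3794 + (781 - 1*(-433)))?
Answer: 4*√313 ≈ 70.767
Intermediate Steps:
√(3794 + (781 - 1*(-433))) = √(3794 + (781 + 433)) = √(3794 + 1214) = √5008 = 4*√313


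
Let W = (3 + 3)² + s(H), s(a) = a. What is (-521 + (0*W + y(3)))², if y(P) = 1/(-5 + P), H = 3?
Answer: 1087849/4 ≈ 2.7196e+5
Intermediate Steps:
W = 39 (W = (3 + 3)² + 3 = 6² + 3 = 36 + 3 = 39)
(-521 + (0*W + y(3)))² = (-521 + (0*39 + 1/(-5 + 3)))² = (-521 + (0 + 1/(-2)))² = (-521 + (0 - ½))² = (-521 - ½)² = (-1043/2)² = 1087849/4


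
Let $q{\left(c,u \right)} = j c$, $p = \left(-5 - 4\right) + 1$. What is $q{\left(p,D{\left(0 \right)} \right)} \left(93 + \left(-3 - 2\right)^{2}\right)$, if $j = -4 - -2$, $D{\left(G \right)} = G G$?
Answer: $1888$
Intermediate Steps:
$D{\left(G \right)} = G^{2}$
$j = -2$ ($j = -4 + 2 = -2$)
$p = -8$ ($p = -9 + 1 = -8$)
$q{\left(c,u \right)} = - 2 c$
$q{\left(p,D{\left(0 \right)} \right)} \left(93 + \left(-3 - 2\right)^{2}\right) = \left(-2\right) \left(-8\right) \left(93 + \left(-3 - 2\right)^{2}\right) = 16 \left(93 + \left(-5\right)^{2}\right) = 16 \left(93 + 25\right) = 16 \cdot 118 = 1888$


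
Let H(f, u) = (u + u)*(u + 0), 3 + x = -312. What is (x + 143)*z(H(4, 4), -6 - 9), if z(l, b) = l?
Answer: -5504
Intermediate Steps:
x = -315 (x = -3 - 312 = -315)
H(f, u) = 2*u**2 (H(f, u) = (2*u)*u = 2*u**2)
(x + 143)*z(H(4, 4), -6 - 9) = (-315 + 143)*(2*4**2) = -344*16 = -172*32 = -5504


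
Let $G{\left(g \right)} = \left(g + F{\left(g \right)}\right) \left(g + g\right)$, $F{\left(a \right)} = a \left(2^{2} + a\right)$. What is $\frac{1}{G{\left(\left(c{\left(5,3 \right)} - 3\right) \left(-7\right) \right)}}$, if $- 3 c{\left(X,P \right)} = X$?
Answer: $\frac{27}{2170504} \approx 1.244 \cdot 10^{-5}$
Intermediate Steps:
$c{\left(X,P \right)} = - \frac{X}{3}$
$F{\left(a \right)} = a \left(4 + a\right)$
$G{\left(g \right)} = 2 g \left(g + g \left(4 + g\right)\right)$ ($G{\left(g \right)} = \left(g + g \left(4 + g\right)\right) \left(g + g\right) = \left(g + g \left(4 + g\right)\right) 2 g = 2 g \left(g + g \left(4 + g\right)\right)$)
$\frac{1}{G{\left(\left(c{\left(5,3 \right)} - 3\right) \left(-7\right) \right)}} = \frac{1}{2 \left(\left(\left(- \frac{1}{3}\right) 5 - 3\right) \left(-7\right)\right)^{2} \left(5 + \left(\left(- \frac{1}{3}\right) 5 - 3\right) \left(-7\right)\right)} = \frac{1}{2 \left(\left(- \frac{5}{3} - 3\right) \left(-7\right)\right)^{2} \left(5 + \left(- \frac{5}{3} - 3\right) \left(-7\right)\right)} = \frac{1}{2 \left(\left(- \frac{14}{3}\right) \left(-7\right)\right)^{2} \left(5 - - \frac{98}{3}\right)} = \frac{1}{2 \left(\frac{98}{3}\right)^{2} \left(5 + \frac{98}{3}\right)} = \frac{1}{2 \cdot \frac{9604}{9} \cdot \frac{113}{3}} = \frac{1}{\frac{2170504}{27}} = \frac{27}{2170504}$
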